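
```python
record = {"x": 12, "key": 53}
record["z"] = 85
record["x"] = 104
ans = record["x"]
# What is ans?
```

Trace:
`record = {"x": 12, "key": 53}` → record = {'x': 12, 'key': 53}
`record["z"] = 85` → record = {'x': 12, 'key': 53, 'z': 85}
`record["x"] = 104` → record = {'x': 104, 'key': 53, 'z': 85}
`ans = record["x"]` → ans = 104
So ans = 104

Answer: 104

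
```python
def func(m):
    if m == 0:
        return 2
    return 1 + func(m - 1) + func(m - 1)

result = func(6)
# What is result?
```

func(m) = 1 + 2·func(m-1), func(0)=2. Closed form: (2+1)·2^6 - 1 = 191.

Answer: 191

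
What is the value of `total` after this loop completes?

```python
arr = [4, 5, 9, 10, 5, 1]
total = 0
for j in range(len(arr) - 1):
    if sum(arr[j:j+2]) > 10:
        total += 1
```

Count windows with sum > 10
`total` takes the values: 0 → 1 → 2 → 3

Answer: 3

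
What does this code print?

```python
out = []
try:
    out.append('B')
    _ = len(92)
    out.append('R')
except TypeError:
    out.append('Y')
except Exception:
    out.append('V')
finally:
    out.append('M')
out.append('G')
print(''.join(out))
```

Execution trace: 'B' (try body) → 'Y' (except TypeError) → 'M' (finally) → 'G' (after the try/except). Output: BYMG

Answer: BYMG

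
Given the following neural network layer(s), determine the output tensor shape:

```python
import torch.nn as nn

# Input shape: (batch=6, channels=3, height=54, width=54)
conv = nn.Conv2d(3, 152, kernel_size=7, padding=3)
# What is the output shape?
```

Input: (6, 3, 54, 54) -> Output: (6, 152, 54, 54)

Answer: (6, 152, 54, 54)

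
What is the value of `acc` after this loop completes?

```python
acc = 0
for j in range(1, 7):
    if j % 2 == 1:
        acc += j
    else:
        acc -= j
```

Add odd, subtract even
`acc` takes the values: 0 → 1 → -1 → 2 → -2 → 3 → -3

Answer: -3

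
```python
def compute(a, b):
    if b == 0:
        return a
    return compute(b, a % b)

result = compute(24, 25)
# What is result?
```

compute(24, 25) -> compute(25, 24) -> compute(24, 1) -> compute(1, 0) -> 1

Answer: 1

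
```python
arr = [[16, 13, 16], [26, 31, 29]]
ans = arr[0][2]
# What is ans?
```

Trace:
`arr = [[16, 13, 16], [26, 31, 29]]` → arr = [[16, 13, 16], [26, 31, 29]]
`ans = arr[0][2]` → ans = 16
So ans = 16

Answer: 16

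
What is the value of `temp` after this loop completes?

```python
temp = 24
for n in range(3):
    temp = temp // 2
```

Halve 3 times: 24 // 2^3 = 3
`temp` takes the values: 24 → 12 → 6 → 3

Answer: 3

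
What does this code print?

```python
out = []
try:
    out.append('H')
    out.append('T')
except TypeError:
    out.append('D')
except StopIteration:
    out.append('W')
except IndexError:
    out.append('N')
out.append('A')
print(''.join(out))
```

Execution trace: 'H' (try body) → 'T' (try body, no exception) → 'A' (after the try/except). Output: HTA

Answer: HTA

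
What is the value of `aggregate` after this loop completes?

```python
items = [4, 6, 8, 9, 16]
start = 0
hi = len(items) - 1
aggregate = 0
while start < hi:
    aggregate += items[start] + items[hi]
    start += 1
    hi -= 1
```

Sum of pairs from ends
`aggregate` takes the values: 0 → 20 → 35

Answer: 35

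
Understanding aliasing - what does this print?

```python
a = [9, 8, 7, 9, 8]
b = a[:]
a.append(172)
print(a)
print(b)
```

Key concept: slice [:] creates copy.
Step by step:
`a = [9, 8, 7, 9, 8]` → a = [9, 8, 7, 9, 8]
`b = a[:]` → b = [9, 8, 7, 9, 8]
`a.append(172)` → a = [9, 8, 7, 9, 8, 172]
`print(a)` → prints [9, 8, 7, 9, 8, 172]
`print(b)` → prints [9, 8, 7, 9, 8]

Answer:
[9, 8, 7, 9, 8, 172]
[9, 8, 7, 9, 8]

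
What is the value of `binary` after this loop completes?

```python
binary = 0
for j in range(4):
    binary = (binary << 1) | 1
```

Build 4 consecutive 1-bits: 0b1111
`binary` takes the values: 0 → 1 → 3 → 7 → 15

Answer: 15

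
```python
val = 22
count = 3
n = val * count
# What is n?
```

Trace:
`val = 22` → val = 22
`count = 3` → count = 3
`n = val * count` → n = 66
So n = 66

Answer: 66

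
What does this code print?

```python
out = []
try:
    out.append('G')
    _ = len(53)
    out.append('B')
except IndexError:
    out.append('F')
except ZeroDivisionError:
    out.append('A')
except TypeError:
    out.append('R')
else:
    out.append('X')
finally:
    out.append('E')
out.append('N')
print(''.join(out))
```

Execution trace: 'G' (try body) → 'R' (except TypeError) → 'E' (finally) → 'N' (after the try/except). Output: GREN

Answer: GREN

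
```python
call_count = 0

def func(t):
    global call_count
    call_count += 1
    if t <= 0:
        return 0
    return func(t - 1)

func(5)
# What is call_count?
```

Linear recursion stepping by 1: 6 calls from t=5 down to ≤0.

Answer: 6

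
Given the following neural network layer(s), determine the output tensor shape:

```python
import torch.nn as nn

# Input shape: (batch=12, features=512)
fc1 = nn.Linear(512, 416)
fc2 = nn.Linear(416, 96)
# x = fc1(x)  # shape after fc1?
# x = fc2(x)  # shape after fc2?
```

Input: (12, 512) -> after fc1: (12, 416) -> Output: (12, 96)

Answer: (12, 96)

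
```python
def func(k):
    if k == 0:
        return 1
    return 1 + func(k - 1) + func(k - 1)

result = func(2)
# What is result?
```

func(k) = 1 + 2·func(k-1), func(0)=1. Closed form: (1+1)·2^2 - 1 = 7.

Answer: 7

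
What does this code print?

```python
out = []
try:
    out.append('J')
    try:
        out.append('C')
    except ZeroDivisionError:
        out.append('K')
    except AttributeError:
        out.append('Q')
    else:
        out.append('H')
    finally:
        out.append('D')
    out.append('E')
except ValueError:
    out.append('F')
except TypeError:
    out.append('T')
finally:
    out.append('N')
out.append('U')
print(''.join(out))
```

Execution trace: 'J' (try body) → 'C' (inner try body, no exception) → 'H' (inner else) → 'D' (inner finally) → 'E' (try body, no exception) → 'N' (finally) → 'U' (after the try/except). Output: JCHDENU

Answer: JCHDENU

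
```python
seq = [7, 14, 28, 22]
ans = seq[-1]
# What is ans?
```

Trace:
`seq = [7, 14, 28, 22]` → seq = [7, 14, 28, 22]
`ans = seq[-1]` → ans = 22
So ans = 22

Answer: 22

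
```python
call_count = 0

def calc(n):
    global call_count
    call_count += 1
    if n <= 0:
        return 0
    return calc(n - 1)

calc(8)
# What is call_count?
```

Linear recursion stepping by 1: 9 calls from n=8 down to ≤0.

Answer: 9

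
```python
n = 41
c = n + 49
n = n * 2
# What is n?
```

Trace:
`n = 41` → n = 41
`c = n + 49` → c = 90
`n = n * 2` → n = 82
So n = 82

Answer: 82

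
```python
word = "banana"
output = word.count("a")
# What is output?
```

Trace:
`word = "banana"` → word = 'banana'
`output = word.count("a")` → output = 3
So output = 3

Answer: 3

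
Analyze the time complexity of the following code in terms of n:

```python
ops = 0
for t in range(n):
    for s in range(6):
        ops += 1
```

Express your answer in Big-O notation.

Each loop level contributes: n × 1. Multiplying the contributions gives O(n).

Answer: O(n)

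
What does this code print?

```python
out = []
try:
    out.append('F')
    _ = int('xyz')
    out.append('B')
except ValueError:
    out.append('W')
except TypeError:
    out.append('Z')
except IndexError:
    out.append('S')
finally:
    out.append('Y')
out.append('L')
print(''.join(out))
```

Execution trace: 'F' (try body) → 'W' (except ValueError) → 'Y' (finally) → 'L' (after the try/except). Output: FWYL

Answer: FWYL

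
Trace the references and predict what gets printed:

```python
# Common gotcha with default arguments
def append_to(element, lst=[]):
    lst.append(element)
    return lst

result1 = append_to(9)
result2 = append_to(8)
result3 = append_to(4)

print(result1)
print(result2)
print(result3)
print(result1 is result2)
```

Key concept: mutable default argument gotcha.
Step by step:
`result1 = append_to(9)` → result1 = [9]
`result2 = append_to(8)` → result1 = [9, 8] (same object as result2); result2 = [9, 8] (same object as result1)
`result3 = append_to(4)` → result1 = [9, 8, 4] (same object as result2, result3); result2 = [9, 8, 4] (same object as result1, result3); result3 = [9, 8, 4] (same object as result1, result2)
`print(result1)` → prints [9, 8, 4]
`print(result2)` → prints [9, 8, 4]
`print(result3)` → prints [9, 8, 4]
`print(result1 is result2)` → prints True

Answer:
[9, 8, 4]
[9, 8, 4]
[9, 8, 4]
True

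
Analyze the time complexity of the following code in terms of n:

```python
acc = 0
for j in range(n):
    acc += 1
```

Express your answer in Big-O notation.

Each loop level contributes: n. Multiplying the contributions gives O(n).

Answer: O(n)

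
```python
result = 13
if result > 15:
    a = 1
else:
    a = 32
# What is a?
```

Trace:
`result = 13` → result = 13
`if result > 15: ...` → result > 15 is False, take else branch → a = 32
So a = 32

Answer: 32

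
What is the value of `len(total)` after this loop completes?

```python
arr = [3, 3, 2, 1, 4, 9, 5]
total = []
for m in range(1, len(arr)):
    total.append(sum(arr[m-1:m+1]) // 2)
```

Number of 2-element averages
`total` takes the values: [] → [3] → [3, 2] → [3, 2, 1] → [3, 2, 1, 2] → [3, 2, 1, 2, 6] → [3, 2, 1, 2, 6, 7]
So `len(total)` = 6

Answer: 6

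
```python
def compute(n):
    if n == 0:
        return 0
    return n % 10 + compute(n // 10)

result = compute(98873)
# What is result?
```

Sum of digits of 98873: 3 + 7 + 8 + 8 + 9 = 35

Answer: 35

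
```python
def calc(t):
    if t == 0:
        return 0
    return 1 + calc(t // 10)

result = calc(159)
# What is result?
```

Count of digits of 159: 3

Answer: 3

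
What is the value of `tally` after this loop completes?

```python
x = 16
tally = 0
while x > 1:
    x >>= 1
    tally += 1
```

Count right shifts until 1
`tally` takes the values: 0 → 1 → 2 → 3 → 4

Answer: 4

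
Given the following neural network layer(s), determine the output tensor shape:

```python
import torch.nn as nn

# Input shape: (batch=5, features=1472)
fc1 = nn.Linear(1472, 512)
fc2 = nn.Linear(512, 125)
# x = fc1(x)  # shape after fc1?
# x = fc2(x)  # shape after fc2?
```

Input: (5, 1472) -> after fc1: (5, 512) -> Output: (5, 125)

Answer: (5, 125)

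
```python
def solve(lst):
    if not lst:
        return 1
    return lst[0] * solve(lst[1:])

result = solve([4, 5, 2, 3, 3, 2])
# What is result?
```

Product over [4, 5, 2, 3, 3, 2] = 4 * 5 * 2 * 3 * 3 * 2 = 720

Answer: 720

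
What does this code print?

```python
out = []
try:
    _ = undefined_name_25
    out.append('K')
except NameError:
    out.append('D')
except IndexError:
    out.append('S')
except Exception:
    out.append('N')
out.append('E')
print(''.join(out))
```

Execution trace: 'D' (except NameError) → 'E' (after the try/except). Output: DE

Answer: DE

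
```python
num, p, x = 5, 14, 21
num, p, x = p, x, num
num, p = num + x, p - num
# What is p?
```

Trace:
`num, p, x = 5, 14, 21` → num = 5; p = 14; x = 21
`num, p, x = p, x, num` → num = 14; p = 21; x = 5
`num, p = num + x, p - num` → num = 19; p = 7
So p = 7

Answer: 7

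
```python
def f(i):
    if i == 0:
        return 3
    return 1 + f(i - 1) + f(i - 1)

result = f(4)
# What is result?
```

f(i) = 1 + 2·f(i-1), f(0)=3. Closed form: (3+1)·2^4 - 1 = 63.

Answer: 63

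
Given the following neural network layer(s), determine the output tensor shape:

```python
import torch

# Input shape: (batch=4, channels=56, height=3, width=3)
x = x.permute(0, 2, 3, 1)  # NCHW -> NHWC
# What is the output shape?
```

Input: (4, 56, 3, 3) -> Output: (4, 3, 3, 56)

Answer: (4, 3, 3, 56)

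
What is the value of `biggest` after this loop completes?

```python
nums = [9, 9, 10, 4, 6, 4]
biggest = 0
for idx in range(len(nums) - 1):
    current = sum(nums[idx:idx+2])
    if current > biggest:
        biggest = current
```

Max sum of 2-element window in [9, 9, 10, 4, 6, 4]
`biggest` takes the values: 0 → 18 → 19

Answer: 19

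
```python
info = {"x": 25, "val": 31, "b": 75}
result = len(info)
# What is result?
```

Trace:
`info = {"x": 25, "val": 31, "b": 75}` → info = {'x': 25, 'val': 31, 'b': 75}
`result = len(info)` → result = 3
So result = 3

Answer: 3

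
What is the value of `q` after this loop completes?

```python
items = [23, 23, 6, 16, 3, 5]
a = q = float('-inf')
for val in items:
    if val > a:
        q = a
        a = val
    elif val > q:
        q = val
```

Second largest (with repeats) in [23, 23, 6, 16, 3, 5]
`q` takes the values: -inf → 23

Answer: 23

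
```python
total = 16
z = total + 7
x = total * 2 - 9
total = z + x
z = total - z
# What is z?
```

Trace:
`total = 16` → total = 16
`z = total + 7` → z = 23
`x = total * 2 - 9` → x = 23
`total = z + x` → total = 46
`z = total - z` → z = 23
So z = 23

Answer: 23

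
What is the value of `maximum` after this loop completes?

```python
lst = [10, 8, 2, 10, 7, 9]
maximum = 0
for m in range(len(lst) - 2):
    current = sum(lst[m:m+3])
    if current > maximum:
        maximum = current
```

Max sum of 3-element window in [10, 8, 2, 10, 7, 9]
`maximum` takes the values: 0 → 20 → 26

Answer: 26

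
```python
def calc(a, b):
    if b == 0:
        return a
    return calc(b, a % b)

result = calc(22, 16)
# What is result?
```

calc(22, 16) -> calc(16, 6) -> calc(6, 4) -> calc(4, 2) -> calc(2, 0) -> 2

Answer: 2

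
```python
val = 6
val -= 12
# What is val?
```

Trace:
`val = 6` → val = 6
`val -= 12` → val = -6
So val = -6

Answer: -6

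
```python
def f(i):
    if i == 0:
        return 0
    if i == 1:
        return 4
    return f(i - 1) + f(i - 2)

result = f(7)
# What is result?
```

Build up from base cases: f(0)=0, f(1)=4, f(2)=4, f(3)=8, f(4)=12, f(5)=20, f(6)=32, ..., f(7)=52

Answer: 52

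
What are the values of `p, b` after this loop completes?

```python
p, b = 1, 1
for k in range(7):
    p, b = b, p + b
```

Fibonacci: after 7 iterations
`p, b` takes the values: (1, 1) → (1, 2) → (2, 3) → (3, 5) → (5, 8) → (8, 13) → (13, 21) → (21, 34)

Answer: 21, 34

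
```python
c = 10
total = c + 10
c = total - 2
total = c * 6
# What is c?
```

Trace:
`c = 10` → c = 10
`total = c + 10` → total = 20
`c = total - 2` → c = 18
`total = c * 6` → total = 108
So c = 18

Answer: 18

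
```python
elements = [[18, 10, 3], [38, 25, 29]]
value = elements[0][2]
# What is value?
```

Trace:
`elements = [[18, 10, 3], [38, 25, 29]]` → elements = [[18, 10, 3], [38, 25, 29]]
`value = elements[0][2]` → value = 3
So value = 3

Answer: 3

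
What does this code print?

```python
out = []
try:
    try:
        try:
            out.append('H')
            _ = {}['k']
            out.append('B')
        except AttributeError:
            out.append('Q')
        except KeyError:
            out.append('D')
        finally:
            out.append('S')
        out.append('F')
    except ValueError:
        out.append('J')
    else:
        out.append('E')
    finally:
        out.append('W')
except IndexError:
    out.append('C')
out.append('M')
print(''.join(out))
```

Execution trace: 'H' (inner try body) → 'D' (inner except KeyError) → 'S' (inner finally) → 'F' (try body, no exception) → 'E' (else) → 'W' (finally) → 'M' (after the try/except). Output: HDSFEWM

Answer: HDSFEWM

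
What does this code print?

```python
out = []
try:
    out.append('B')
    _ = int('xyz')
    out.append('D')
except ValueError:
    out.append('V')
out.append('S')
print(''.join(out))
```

Execution trace: 'B' (try body) → 'V' (except ValueError) → 'S' (after the try/except). Output: BVS

Answer: BVS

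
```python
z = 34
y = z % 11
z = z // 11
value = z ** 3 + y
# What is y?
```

Trace:
`z = 34` → z = 34
`y = z % 11` → y = 1
`z = z // 11` → z = 3
`value = z ** 3 + y` → value = 28
So y = 1

Answer: 1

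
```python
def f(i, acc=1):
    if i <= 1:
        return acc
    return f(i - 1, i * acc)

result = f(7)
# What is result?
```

Accumulator trace (n, acc): (7, 1) -> (6, 7) -> (5, 42) -> (4, 210) -> (3, 840) -> (2, 2520) -> (1, 5040) -> return 5040

Answer: 5040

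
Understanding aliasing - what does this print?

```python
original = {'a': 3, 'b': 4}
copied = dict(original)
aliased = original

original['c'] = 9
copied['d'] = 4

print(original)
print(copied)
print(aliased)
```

Key concept: dict() creates copy, assignment creates alias.
Step by step:
`original = {'a': 3, 'b': 4}` → original = {'a': 3, 'b': 4}
`copied = dict(original)` → copied = {'a': 3, 'b': 4}
`aliased = original` → aliased = {'a': 3, 'b': 4} (same object as original)
`original['c'] = 9` → original = {'a': 3, 'b': 4, 'c': 9} (same object as aliased); aliased = {'a': 3, 'b': 4, 'c': 9} (same object as original)
`copied['d'] = 4` → copied = {'a': 3, 'b': 4, 'd': 4}
`print(original)` → prints {'a': 3, 'b': 4, 'c': 9}
`print(copied)` → prints {'a': 3, 'b': 4, 'd': 4}
`print(aliased)` → prints {'a': 3, 'b': 4, 'c': 9}

Answer:
{'a': 3, 'b': 4, 'c': 9}
{'a': 3, 'b': 4, 'd': 4}
{'a': 3, 'b': 4, 'c': 9}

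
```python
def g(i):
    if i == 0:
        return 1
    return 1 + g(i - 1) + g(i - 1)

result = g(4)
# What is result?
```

g(i) = 1 + 2·g(i-1), g(0)=1. Closed form: (1+1)·2^4 - 1 = 31.

Answer: 31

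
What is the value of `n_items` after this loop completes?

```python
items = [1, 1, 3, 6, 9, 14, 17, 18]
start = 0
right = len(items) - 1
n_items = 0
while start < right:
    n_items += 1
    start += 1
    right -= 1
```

Iterations until pointers meet (list length 8)
`n_items` takes the values: 0 → 1 → 2 → 3 → 4

Answer: 4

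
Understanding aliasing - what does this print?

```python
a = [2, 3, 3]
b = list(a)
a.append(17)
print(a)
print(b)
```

Key concept: list() constructor creates copy.
Step by step:
`a = [2, 3, 3]` → a = [2, 3, 3]
`b = list(a)` → b = [2, 3, 3]
`a.append(17)` → a = [2, 3, 3, 17]
`print(a)` → prints [2, 3, 3, 17]
`print(b)` → prints [2, 3, 3]

Answer:
[2, 3, 3, 17]
[2, 3, 3]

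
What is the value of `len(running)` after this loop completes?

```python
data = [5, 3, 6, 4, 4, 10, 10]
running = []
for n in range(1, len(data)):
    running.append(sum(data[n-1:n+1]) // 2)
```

Number of 2-element averages
`running` takes the values: [] → [4] → [4, 4] → [4, 4, 5] → [4, 4, 5, 4] → [4, 4, 5, 4, 7] → [4, 4, 5, 4, 7, 10]
So `len(running)` = 6

Answer: 6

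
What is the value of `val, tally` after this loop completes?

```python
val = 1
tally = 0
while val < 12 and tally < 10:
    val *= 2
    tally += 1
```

Double until >= 12 or 10 iterations
`val, tally` takes the values: (1, 0) → (2, 0) → (2, 1) → (4, 1) → (4, 2) → (8, 2) → (8, 3) → (16, 3) → (16, 4)

Answer: 16, 4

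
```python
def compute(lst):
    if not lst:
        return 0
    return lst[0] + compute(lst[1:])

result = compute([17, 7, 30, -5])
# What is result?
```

17 + 7 + 30 + (-5) + 0 = 49

Answer: 49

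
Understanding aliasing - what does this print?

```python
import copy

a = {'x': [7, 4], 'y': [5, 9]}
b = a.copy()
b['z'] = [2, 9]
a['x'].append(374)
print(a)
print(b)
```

Key concept: shallow copy of dict with mutable values.
Step by step:
`a = {'x': [7, 4], 'y': [5, 9]}` → a = {'x': [7, 4], 'y': [5, 9]}
`b = a.copy()` → b = {'x': [7, 4], 'y': [5, 9]}
`b['z'] = [2, 9]` → b = {'x': [7, 4], 'y': [5, 9], 'z': [2, 9]}
`a['x'].append(374)` → a = {'x': [7, 4, 374], 'y': [5, 9]}; b = {'x': [7, 4, 374], 'y': [5, 9], 'z': [2, 9]}
`print(a)` → prints {'x': [7, 4, 374], 'y': [5, 9]}
`print(b)` → prints {'x': [7, 4, 374], 'y': [5, 9], 'z': [2, 9]}

Answer:
{'x': [7, 4, 374], 'y': [5, 9]}
{'x': [7, 4, 374], 'y': [5, 9], 'z': [2, 9]}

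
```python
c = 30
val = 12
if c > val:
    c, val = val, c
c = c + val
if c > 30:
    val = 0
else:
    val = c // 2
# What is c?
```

Trace:
`c = 30` → c = 30
`val = 12` → val = 12
`if c > val: ...` → c > val is True → c = 12; val = 30
`c = c + val` → c = 42
`if c > 30: ...` → c > 30 is True → val = 0
So c = 42

Answer: 42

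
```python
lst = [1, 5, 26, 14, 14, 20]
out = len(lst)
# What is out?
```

Trace:
`lst = [1, 5, 26, 14, 14, 20]` → lst = [1, 5, 26, 14, 14, 20]
`out = len(lst)` → out = 6
So out = 6

Answer: 6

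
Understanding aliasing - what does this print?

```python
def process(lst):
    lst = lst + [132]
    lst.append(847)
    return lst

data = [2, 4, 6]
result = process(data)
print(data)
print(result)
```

Key concept: rebinding parameter vs mutation.
Step by step:
`data = [2, 4, 6]` → data = [2, 4, 6]
`result = process(data)` → result = [2, 4, 6, 132, 847]
`print(data)` → prints [2, 4, 6]
`print(result)` → prints [2, 4, 6, 132, 847]

Answer:
[2, 4, 6]
[2, 4, 6, 132, 847]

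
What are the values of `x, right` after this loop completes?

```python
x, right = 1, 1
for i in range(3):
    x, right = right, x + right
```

Fibonacci: after 3 iterations
`x, right` takes the values: (1, 1) → (1, 2) → (2, 3) → (3, 5)

Answer: 3, 5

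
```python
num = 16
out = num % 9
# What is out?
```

Trace:
`num = 16` → num = 16
`out = num % 9` → out = 7
So out = 7

Answer: 7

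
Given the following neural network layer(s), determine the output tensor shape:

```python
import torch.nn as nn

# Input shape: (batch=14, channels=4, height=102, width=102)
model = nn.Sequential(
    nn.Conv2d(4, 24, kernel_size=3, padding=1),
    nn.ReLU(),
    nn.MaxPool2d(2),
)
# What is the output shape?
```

Input: (14, 4, 102, 102) -> after Conv2d: (14, 24, 102, 102) -> after ReLU: (14, 24, 102, 102) -> Output: (14, 24, 51, 51)

Answer: (14, 24, 51, 51)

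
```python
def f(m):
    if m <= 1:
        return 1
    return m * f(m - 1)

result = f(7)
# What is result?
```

f(7) = 7 * 6 * 5 * 4 * 3 * 2 * 1 = 5040

Answer: 5040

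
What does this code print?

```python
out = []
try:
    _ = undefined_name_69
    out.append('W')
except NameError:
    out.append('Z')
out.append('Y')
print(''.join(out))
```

Execution trace: 'Z' (except NameError) → 'Y' (after the try/except). Output: ZY

Answer: ZY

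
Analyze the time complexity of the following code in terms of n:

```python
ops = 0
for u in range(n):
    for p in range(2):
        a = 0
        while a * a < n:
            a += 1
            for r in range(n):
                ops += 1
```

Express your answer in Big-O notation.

Each loop level contributes: n × 1 × √n × n. Multiplying the contributions gives O(n^2√n).

Answer: O(n^2√n)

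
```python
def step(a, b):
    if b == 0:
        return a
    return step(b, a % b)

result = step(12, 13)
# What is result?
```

step(12, 13) -> step(13, 12) -> step(12, 1) -> step(1, 0) -> 1

Answer: 1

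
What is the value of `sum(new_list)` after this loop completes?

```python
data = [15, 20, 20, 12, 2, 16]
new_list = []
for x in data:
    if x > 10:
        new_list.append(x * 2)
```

Sum of doubled values > 10
`new_list` takes the values: [] → [30] → [30, 40] → [30, 40, 40] → [30, 40, 40, 24] → [30, 40, 40, 24, 32]
So `sum(new_list)` = 166

Answer: 166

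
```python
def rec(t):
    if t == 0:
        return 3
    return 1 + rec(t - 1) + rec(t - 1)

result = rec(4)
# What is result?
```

rec(t) = 1 + 2·rec(t-1), rec(0)=3. Closed form: (3+1)·2^4 - 1 = 63.

Answer: 63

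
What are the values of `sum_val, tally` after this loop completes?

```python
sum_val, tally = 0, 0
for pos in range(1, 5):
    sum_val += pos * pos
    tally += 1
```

Sum of squares and count
`sum_val, tally` takes the values: (0, 0) → (1, 0) → (1, 1) → (5, 1) → (5, 2) → (14, 2) → (14, 3) → (30, 3) → (30, 4)

Answer: 30, 4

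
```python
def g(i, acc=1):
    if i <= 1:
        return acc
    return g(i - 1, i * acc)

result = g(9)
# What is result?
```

Accumulator trace (n, acc): (9, 1) -> (8, 9) -> (7, 72) -> (6, 504) -> (5, 3024) -> (4, 15120) -> (3, 60480) -> (2, 181440) -> (1, 362880) -> return 362880

Answer: 362880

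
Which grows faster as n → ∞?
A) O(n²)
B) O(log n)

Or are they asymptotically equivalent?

O(n²) vs O(log n): Higher order terms dominate.

Answer: A) O(n²) grows faster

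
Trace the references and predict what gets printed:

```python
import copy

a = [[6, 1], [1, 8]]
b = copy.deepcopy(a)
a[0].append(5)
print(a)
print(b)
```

Key concept: deep copy is fully independent.
Step by step:
`a = [[6, 1], [1, 8]]` → a = [[6, 1], [1, 8]]
`b = copy.deepcopy(a)` → b = [[6, 1], [1, 8]]
`a[0].append(5)` → a = [[6, 1, 5], [1, 8]]
`print(a)` → prints [[6, 1, 5], [1, 8]]
`print(b)` → prints [[6, 1], [1, 8]]

Answer:
[[6, 1, 5], [1, 8]]
[[6, 1], [1, 8]]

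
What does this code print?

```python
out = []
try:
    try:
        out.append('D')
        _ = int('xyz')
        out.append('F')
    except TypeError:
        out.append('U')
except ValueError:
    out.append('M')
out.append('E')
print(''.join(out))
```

Execution trace: 'D' (try body) → 'M' (outer except ValueError) → 'E' (after the try/except). Output: DME

Answer: DME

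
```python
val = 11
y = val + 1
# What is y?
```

Trace:
`val = 11` → val = 11
`y = val + 1` → y = 12
So y = 12

Answer: 12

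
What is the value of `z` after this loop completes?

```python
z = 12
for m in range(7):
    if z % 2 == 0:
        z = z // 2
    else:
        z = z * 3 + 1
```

Collatz-style transformation from 12
`z` takes the values: 12 → 6 → 3 → 10 → 5 → 16 → 8 → 4

Answer: 4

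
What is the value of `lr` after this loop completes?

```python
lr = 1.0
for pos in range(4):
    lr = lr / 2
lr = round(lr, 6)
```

Halving LR 4 times: 1 / 2^4
`lr` takes the values: 1.0 → 0.5 → 0.25 → 0.125 → 0.0625

Answer: 0.0625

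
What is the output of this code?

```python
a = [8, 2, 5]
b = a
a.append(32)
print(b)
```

Key concept: basic list aliasing.
Step by step:
`a = [8, 2, 5]` → a = [8, 2, 5]
`b = a` → b = [8, 2, 5] (same object as a)
`a.append(32)` → a = [8, 2, 5, 32] (same object as b); b = [8, 2, 5, 32] (same object as a)
`print(b)` → prints [8, 2, 5, 32]

Answer: [8, 2, 5, 32]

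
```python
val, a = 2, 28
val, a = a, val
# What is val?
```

Trace:
`val, a = 2, 28` → val = 2; a = 28
`val, a = a, val` → val = 28; a = 2
So val = 28

Answer: 28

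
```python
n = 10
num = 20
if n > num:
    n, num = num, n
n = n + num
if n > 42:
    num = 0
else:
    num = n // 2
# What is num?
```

Trace:
`n = 10` → n = 10
`num = 20` → num = 20
`if n > num: ...` → n > num is False → no variable changes
`n = n + num` → n = 30
`if n > 42: ...` → n > 42 is False, take else branch → num = 15
So num = 15

Answer: 15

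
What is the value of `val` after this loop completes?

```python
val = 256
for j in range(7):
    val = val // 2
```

Halve 7 times: 256 // 2^7 = 2
`val` takes the values: 256 → 128 → 64 → 32 → 16 → 8 → 4 → 2

Answer: 2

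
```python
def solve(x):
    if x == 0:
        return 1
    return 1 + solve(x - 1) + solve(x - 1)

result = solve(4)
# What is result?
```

solve(x) = 1 + 2·solve(x-1), solve(0)=1. Closed form: (1+1)·2^4 - 1 = 31.

Answer: 31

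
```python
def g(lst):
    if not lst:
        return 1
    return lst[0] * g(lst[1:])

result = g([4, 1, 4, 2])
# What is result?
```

Product over [4, 1, 4, 2] = 4 * 1 * 4 * 2 = 32

Answer: 32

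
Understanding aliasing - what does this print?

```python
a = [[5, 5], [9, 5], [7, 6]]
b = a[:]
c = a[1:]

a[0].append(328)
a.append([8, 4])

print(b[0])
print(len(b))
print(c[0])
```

Key concept: slice with nested mutation.
Step by step:
`a = [[5, 5], [9, 5], [7, 6]]` → a = [[5, 5], [9, 5], [7, 6]]
`b = a[:]` → b = [[5, 5], [9, 5], [7, 6]]
`c = a[1:]` → c = [[9, 5], [7, 6]]
`a[0].append(328)` → a = [[5, 5, 328], [9, 5], [7, 6]]; b = [[5, 5, 328], [9, 5], [7, 6]]
`a.append([8, 4])` → a = [[5, 5, 328], [9, 5], [7, 6], [8, 4]]
`print(b[0])` → prints [5, 5, 328]
`print(len(b))` → prints 3
`print(c[0])` → prints [9, 5]

Answer:
[5, 5, 328]
3
[9, 5]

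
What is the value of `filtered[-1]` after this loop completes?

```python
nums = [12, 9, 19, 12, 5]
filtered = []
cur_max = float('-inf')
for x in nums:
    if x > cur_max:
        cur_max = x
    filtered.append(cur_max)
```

Running max ends at 19
`filtered` takes the values: [] → [12] → [12, 12] → [12, 12, 19] → [12, 12, 19, 19] → [12, 12, 19, 19, 19]
So `filtered[-1]` = 19

Answer: 19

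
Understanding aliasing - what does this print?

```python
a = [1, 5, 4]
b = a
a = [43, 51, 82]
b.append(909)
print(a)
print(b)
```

Key concept: rebinding vs mutation: a is rebound to a new list, b still points at the original.
Step by step:
`a = [1, 5, 4]` → a = [1, 5, 4]
`b = a` → b = [1, 5, 4] (same object as a)
`a = [43, 51, 82]` → a = [43, 51, 82]
`b.append(909)` → b = [1, 5, 4, 909]
`print(a)` → prints [43, 51, 82]
`print(b)` → prints [1, 5, 4, 909]

Answer:
[43, 51, 82]
[1, 5, 4, 909]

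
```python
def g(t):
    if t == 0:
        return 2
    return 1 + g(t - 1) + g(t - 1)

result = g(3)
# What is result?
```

g(t) = 1 + 2·g(t-1), g(0)=2. Closed form: (2+1)·2^3 - 1 = 23.

Answer: 23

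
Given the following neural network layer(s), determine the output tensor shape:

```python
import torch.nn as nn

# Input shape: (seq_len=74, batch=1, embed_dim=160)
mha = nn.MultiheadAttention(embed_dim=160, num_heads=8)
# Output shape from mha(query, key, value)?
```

Input: (74, 1, 160) -> Output: (74, 1, 160)

Answer: (74, 1, 160)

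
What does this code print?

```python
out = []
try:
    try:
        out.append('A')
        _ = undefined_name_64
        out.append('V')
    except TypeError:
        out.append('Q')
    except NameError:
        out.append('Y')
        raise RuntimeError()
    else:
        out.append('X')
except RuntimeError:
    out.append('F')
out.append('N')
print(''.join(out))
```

Execution trace: 'A' (inner try body) → 'Y' (inner except NameError) → 'F' (outer except RuntimeError) → 'N' (after the try/except). Output: AYFN

Answer: AYFN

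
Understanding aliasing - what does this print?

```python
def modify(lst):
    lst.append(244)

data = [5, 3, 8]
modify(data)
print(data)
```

Key concept: function modifies passed list.
Step by step:
`data = [5, 3, 8]` → data = [5, 3, 8]
`modify(data)` → data = [5, 3, 8, 244]
`print(data)` → prints [5, 3, 8, 244]

Answer: [5, 3, 8, 244]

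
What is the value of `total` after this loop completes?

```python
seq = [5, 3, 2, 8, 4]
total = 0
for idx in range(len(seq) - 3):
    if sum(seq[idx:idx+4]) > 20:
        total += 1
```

Count windows with sum > 20
`total` takes the values: 0

Answer: 0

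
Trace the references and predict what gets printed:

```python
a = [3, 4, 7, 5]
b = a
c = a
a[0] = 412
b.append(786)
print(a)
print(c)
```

Key concept: multiple aliases.
Step by step:
`a = [3, 4, 7, 5]` → a = [3, 4, 7, 5]
`b = a` → b = [3, 4, 7, 5] (same object as a)
`c = a` → c = [3, 4, 7, 5] (same object as a, b)
`a[0] = 412` → a = [412, 4, 7, 5] (same object as b, c); b = [412, 4, 7, 5] (same object as a, c); c = [412, 4, 7, 5] (same object as a, b)
`b.append(786)` → a = [412, 4, 7, 5, 786] (same object as b, c); b = [412, 4, 7, 5, 786] (same object as a, c); c = [412, 4, 7, 5, 786] (same object as a, b)
`print(a)` → prints [412, 4, 7, 5, 786]
`print(c)` → prints [412, 4, 7, 5, 786]

Answer:
[412, 4, 7, 5, 786]
[412, 4, 7, 5, 786]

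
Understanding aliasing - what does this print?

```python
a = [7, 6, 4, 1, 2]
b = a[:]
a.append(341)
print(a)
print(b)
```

Key concept: slice [:] creates copy.
Step by step:
`a = [7, 6, 4, 1, 2]` → a = [7, 6, 4, 1, 2]
`b = a[:]` → b = [7, 6, 4, 1, 2]
`a.append(341)` → a = [7, 6, 4, 1, 2, 341]
`print(a)` → prints [7, 6, 4, 1, 2, 341]
`print(b)` → prints [7, 6, 4, 1, 2]

Answer:
[7, 6, 4, 1, 2, 341]
[7, 6, 4, 1, 2]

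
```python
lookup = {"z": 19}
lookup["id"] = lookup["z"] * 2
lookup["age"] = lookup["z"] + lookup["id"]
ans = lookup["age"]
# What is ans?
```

Trace:
`lookup = {"z": 19}` → lookup = {'z': 19}
`lookup["id"] = lookup["z"] * 2` → lookup = {'z': 19, 'id': 38}
`lookup["age"] = lookup["z"] + lookup["id"]` → lookup = {'z': 19, 'id': 38, 'age': 57}
`ans = lookup["age"]` → ans = 57
So ans = 57

Answer: 57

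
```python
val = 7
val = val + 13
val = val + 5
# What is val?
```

Trace:
`val = 7` → val = 7
`val = val + 13` → val = 20
`val = val + 5` → val = 25
So val = 25

Answer: 25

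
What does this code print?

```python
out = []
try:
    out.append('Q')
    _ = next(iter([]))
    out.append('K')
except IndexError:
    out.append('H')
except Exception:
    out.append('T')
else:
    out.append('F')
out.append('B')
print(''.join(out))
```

Execution trace: 'Q' (try body) → 'T' (except Exception) → 'B' (after the try/except). Output: QTB

Answer: QTB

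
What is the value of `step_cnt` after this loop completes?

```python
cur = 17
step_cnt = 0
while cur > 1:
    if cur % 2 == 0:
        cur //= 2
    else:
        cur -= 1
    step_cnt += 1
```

Steps to reduce 17 to 1
`step_cnt` takes the values: 0 → 1 → 2 → 3 → 4 → 5

Answer: 5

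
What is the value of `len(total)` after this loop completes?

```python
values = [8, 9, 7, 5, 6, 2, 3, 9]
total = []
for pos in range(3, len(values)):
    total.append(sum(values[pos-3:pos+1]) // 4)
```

Number of 4-element averages
`total` takes the values: [] → [7] → [7, 6] → [7, 6, 5] → [7, 6, 5, 4] → [7, 6, 5, 4, 5]
So `len(total)` = 5

Answer: 5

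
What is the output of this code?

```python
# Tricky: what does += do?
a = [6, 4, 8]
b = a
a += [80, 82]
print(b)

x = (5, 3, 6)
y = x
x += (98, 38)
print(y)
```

Key concept: += behavior differs for mutable vs immutable.
Step by step:
`a = [6, 4, 8]` → a = [6, 4, 8]
`b = a` → b = [6, 4, 8] (same object as a)
`a += [80, 82]` → a = [6, 4, 8, 80, 82] (same object as b); b = [6, 4, 8, 80, 82] (same object as a)
`print(b)` → prints [6, 4, 8, 80, 82]
`x = (5, 3, 6)` → x = (5, 3, 6)
`y = x` → y = (5, 3, 6)
`x += (98, 38)` → x = (5, 3, 6, 98, 38)
`print(y)` → prints (5, 3, 6)

Answer:
[6, 4, 8, 80, 82]
(5, 3, 6)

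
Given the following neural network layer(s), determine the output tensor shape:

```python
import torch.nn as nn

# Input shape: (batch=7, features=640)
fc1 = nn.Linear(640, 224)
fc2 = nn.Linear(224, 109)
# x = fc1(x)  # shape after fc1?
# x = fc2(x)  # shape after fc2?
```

Input: (7, 640) -> after fc1: (7, 224) -> Output: (7, 109)

Answer: (7, 109)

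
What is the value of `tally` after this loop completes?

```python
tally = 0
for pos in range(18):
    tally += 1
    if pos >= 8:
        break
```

Loop breaks when pos reaches 8, tally is 9
`tally` takes the values: 0 → 1 → 2 → 3 → 4 → 5 → 6 → 7 → 8 → 9

Answer: 9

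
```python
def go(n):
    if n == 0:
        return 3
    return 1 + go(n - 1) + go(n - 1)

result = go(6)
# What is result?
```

go(n) = 1 + 2·go(n-1), go(0)=3. Closed form: (3+1)·2^6 - 1 = 255.

Answer: 255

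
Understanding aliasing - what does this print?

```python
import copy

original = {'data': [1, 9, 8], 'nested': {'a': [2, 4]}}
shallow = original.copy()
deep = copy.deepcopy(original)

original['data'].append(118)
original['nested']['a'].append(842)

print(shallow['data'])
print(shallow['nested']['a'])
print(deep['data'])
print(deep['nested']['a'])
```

Key concept: comparing shallow vs deep copy.
Step by step:
`original = {'data': [1, 9, 8], 'nested': {'a': [2, 4]}}` → original = {'data': [1, 9, 8], 'nested': {'a': [2, 4]}}
`shallow = original.copy()` → shallow = {'data': [1, 9, 8], 'nested': {'a': [2, 4]}}
`deep = copy.deepcopy(original)` → deep = {'data': [1, 9, 8], 'nested': {'a': [2, 4]}}
`original['data'].append(118)` → original = {'data': [1, 9, 8, 118], 'nested': {'a': [2, 4]}}; shallow = {'data': [1, 9, 8, 118], 'nested': {'a': [2, 4]}}
`original['nested']['a'].append(842)` → original = {'data': [1, 9, 8, 118], 'nested': {'a': [2, 4, 842]}}; shallow = {'data': [1, 9, 8, 118], 'nested': {'a': [2, 4, 842]}}
`print(shallow['data'])` → prints [1, 9, 8, 118]
`print(shallow['nested']['a'])` → prints [2, 4, 842]
`print(deep['data'])` → prints [1, 9, 8]
`print(deep['nested']['a'])` → prints [2, 4]

Answer:
[1, 9, 8, 118]
[2, 4, 842]
[1, 9, 8]
[2, 4]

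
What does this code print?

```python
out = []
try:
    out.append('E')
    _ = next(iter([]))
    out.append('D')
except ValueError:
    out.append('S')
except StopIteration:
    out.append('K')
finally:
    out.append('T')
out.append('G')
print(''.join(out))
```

Execution trace: 'E' (try body) → 'K' (except StopIteration) → 'T' (finally) → 'G' (after the try/except). Output: EKTG

Answer: EKTG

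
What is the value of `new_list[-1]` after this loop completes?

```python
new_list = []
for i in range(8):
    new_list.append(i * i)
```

Last element of squares 0 to 7
`new_list` takes the values: [] → [0] → [0, 1] → [0, 1, 4] → [0, 1, 4, 9] → [0, 1, 4, 9, 16] → [0, 1, 4, 9, 16, 25] → [0, 1, 4, 9, 16, 25, 36] → [0, 1, 4, 9, 16, 25, 36, 49]
So `new_list[-1]` = 49

Answer: 49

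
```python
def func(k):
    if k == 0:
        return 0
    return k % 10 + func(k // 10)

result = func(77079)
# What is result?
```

Sum of digits of 77079: 9 + 7 + 0 + 7 + 7 = 30

Answer: 30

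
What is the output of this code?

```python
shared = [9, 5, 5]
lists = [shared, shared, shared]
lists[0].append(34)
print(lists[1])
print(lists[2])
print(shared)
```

Key concept: list of same reference.
Step by step:
`shared = [9, 5, 5]` → shared = [9, 5, 5]
`lists = [shared, shared, shared]` → lists = [[9, 5, 5], [9, 5, 5], [9, 5, 5]]
`lists[0].append(34)` → shared = [9, 5, 5, 34]; lists = [[9, 5, 5, 34], [9, 5, 5, 34], [9, 5, 5, 34]]
`print(lists[1])` → prints [9, 5, 5, 34]
`print(lists[2])` → prints [9, 5, 5, 34]
`print(shared)` → prints [9, 5, 5, 34]

Answer:
[9, 5, 5, 34]
[9, 5, 5, 34]
[9, 5, 5, 34]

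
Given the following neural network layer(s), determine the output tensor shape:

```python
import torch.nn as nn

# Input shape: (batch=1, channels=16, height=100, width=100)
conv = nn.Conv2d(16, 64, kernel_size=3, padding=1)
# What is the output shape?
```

Input: (1, 16, 100, 100) -> Output: (1, 64, 100, 100)

Answer: (1, 64, 100, 100)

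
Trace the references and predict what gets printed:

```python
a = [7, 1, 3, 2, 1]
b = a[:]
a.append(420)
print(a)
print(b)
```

Key concept: slice [:] creates copy.
Step by step:
`a = [7, 1, 3, 2, 1]` → a = [7, 1, 3, 2, 1]
`b = a[:]` → b = [7, 1, 3, 2, 1]
`a.append(420)` → a = [7, 1, 3, 2, 1, 420]
`print(a)` → prints [7, 1, 3, 2, 1, 420]
`print(b)` → prints [7, 1, 3, 2, 1]

Answer:
[7, 1, 3, 2, 1, 420]
[7, 1, 3, 2, 1]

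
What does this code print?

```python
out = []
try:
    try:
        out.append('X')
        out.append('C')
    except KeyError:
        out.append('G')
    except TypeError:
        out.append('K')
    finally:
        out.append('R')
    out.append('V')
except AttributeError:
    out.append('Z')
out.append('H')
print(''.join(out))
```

Execution trace: 'X' (inner try body) → 'C' (inner try body, no exception) → 'R' (inner finally) → 'V' (try body, no exception) → 'H' (after the try/except). Output: XCRVH

Answer: XCRVH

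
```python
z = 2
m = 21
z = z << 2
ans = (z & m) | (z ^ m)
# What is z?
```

Trace:
`z = 2` → z = 2
`m = 21` → m = 21
`z = z << 2` → z = 8
`ans = (z & m) | (z ^ m)` → ans = 29
So z = 8

Answer: 8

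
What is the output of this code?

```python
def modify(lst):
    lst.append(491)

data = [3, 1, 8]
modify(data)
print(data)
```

Key concept: function modifies passed list.
Step by step:
`data = [3, 1, 8]` → data = [3, 1, 8]
`modify(data)` → data = [3, 1, 8, 491]
`print(data)` → prints [3, 1, 8, 491]

Answer: [3, 1, 8, 491]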